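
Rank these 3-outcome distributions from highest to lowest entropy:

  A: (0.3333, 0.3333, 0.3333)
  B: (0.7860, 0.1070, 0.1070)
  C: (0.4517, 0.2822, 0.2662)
A > C > B

Key insight: Entropy is maximized by uniform distributions and minimized by concentrated distributions.

- Uniform distributions have maximum entropy log₂(3) = 1.5850 bits
- The more "peaked" or concentrated a distribution, the lower its entropy

Entropies:
  H(A) = 1.5850 bits
  H(B) = 0.9631 bits
  H(C) = 1.5413 bits

Ranking: A > C > B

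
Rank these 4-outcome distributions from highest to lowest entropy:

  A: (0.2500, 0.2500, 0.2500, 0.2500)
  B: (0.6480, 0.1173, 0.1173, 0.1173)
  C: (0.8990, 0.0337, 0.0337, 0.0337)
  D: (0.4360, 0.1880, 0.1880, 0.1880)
A > D > B > C

Key insight: Entropy is maximized by uniform distributions and minimized by concentrated distributions.

Entropies:
  H(A) = 2.0000 bits
  H(B) = 1.4937 bits
  H(C) = 0.6322 bits
  H(D) = 1.8821 bits

Ranking: A > D > B > C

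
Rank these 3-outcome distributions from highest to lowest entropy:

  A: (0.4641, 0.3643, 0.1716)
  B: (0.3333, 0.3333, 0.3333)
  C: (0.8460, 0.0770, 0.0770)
B > A > C

Key insight: Entropy is maximized by uniform distributions and minimized by concentrated distributions.

- Uniform distributions have maximum entropy log₂(3) = 1.5850 bits
- The more "peaked" or concentrated a distribution, the lower its entropy

Entropies:
  H(A) = 1.4810 bits
  H(B) = 1.5850 bits
  H(C) = 0.7738 bits

Ranking: B > A > C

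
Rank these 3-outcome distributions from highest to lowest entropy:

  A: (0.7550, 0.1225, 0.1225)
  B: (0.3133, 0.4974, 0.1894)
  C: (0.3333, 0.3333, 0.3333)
C > B > A

Key insight: Entropy is maximized by uniform distributions and minimized by concentrated distributions.

- Uniform distributions have maximum entropy log₂(3) = 1.5850 bits
- The more "peaked" or concentrated a distribution, the lower its entropy

Entropies:
  H(A) = 1.0483 bits
  H(B) = 1.4804 bits
  H(C) = 1.5850 bits

Ranking: C > B > A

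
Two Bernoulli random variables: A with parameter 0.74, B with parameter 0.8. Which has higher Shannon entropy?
A

For binary distributions, entropy is maximized at p=0.5 and decreases as p moves toward 0 or 1.

H(A) = H(0.74) = 0.8267 bits
H(B) = H(0.8) = 0.7219 bits

Distribution A (p=0.74) is closer to uniform (p=0.5), so it has higher entropy.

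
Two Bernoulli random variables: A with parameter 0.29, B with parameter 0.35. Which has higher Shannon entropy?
B

For binary distributions, entropy is maximized at p=0.5 and decreases as p moves toward 0 or 1.

H(A) = H(0.29) = 0.8687 bits
H(B) = H(0.35) = 0.9341 bits

Distribution B (p=0.35) is closer to uniform (p=0.5), so it has higher entropy.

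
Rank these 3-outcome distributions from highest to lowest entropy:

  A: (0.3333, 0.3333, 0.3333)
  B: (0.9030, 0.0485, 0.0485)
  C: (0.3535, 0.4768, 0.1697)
A > C > B

Key insight: Entropy is maximized by uniform distributions and minimized by concentrated distributions.

- Uniform distributions have maximum entropy log₂(3) = 1.5850 bits
- The more "peaked" or concentrated a distribution, the lower its entropy

Entropies:
  H(A) = 1.5850 bits
  H(B) = 0.5564 bits
  H(C) = 1.4741 bits

Ranking: A > C > B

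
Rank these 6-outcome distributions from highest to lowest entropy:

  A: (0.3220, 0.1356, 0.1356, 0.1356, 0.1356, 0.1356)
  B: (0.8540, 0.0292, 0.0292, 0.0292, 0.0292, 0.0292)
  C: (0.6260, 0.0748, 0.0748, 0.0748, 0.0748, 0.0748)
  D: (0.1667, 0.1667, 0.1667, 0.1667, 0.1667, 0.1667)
D > A > C > B

Key insight: Entropy is maximized by uniform distributions and minimized by concentrated distributions.

Entropies:
  H(A) = 2.4808 bits
  H(B) = 0.9387 bits
  H(C) = 1.8221 bits
  H(D) = 2.5850 bits

Ranking: D > A > C > B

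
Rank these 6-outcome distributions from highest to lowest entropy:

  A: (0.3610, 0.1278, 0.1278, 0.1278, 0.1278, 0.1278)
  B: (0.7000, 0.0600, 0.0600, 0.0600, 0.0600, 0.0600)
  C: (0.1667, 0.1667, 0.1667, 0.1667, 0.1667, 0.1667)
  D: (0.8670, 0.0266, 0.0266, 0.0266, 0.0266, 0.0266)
C > A > B > D

Key insight: Entropy is maximized by uniform distributions and minimized by concentrated distributions.

Entropies:
  H(A) = 2.4272 bits
  H(B) = 1.5779 bits
  H(C) = 2.5850 bits
  H(D) = 0.8744 bits

Ranking: C > A > B > D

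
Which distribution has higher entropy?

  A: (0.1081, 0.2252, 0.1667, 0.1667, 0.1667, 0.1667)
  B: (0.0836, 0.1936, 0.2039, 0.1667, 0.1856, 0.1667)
A

Both distributions are close to uniform, making this a harder comparison.

H(A) = 2.5546 bits
H(B) = 2.5382 bits

The distribution closer to uniform has higher entropy.
Answer: A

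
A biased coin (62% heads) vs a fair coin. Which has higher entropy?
Fair coin

The fair coin is uniform (p=0.5), maximizing binary entropy at 1 bit. The biased coin has H(0.62) ≈ 0.958 bits — its outcome is more predictable, so its entropy is lower.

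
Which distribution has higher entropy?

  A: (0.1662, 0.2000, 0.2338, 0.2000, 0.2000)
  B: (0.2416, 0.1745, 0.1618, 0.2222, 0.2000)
A

Both distributions are close to uniform, making this a harder comparison.

H(A) = 2.3137 bits
H(B) = 2.3063 bits

The distribution closer to uniform has higher entropy.
Answer: A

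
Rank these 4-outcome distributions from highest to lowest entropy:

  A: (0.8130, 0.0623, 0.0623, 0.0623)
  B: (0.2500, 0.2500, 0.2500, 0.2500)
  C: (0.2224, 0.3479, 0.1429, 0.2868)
B > C > A

Key insight: Entropy is maximized by uniform distributions and minimized by concentrated distributions.

- Uniform distributions have maximum entropy log₂(4) = 2.0000 bits
- The more "peaked" or concentrated a distribution, the lower its entropy

Entropies:
  H(A) = 0.9915 bits
  H(B) = 2.0000 bits
  H(C) = 1.9302 bits

Ranking: B > C > A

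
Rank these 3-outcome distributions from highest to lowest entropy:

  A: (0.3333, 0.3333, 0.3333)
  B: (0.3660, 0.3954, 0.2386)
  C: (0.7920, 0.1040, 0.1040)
A > B > C

Key insight: Entropy is maximized by uniform distributions and minimized by concentrated distributions.

- Uniform distributions have maximum entropy log₂(3) = 1.5850 bits
- The more "peaked" or concentrated a distribution, the lower its entropy

Entropies:
  H(A) = 1.5850 bits
  H(B) = 1.5533 bits
  H(C) = 0.9456 bits

Ranking: A > B > C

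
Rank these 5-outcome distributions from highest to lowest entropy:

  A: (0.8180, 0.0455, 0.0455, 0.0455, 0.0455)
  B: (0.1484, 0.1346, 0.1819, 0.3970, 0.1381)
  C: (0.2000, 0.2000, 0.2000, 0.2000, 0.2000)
C > B > A

Key insight: Entropy is maximized by uniform distributions and minimized by concentrated distributions.

- Uniform distributions have maximum entropy log₂(5) = 2.3219 bits
- The more "peaked" or concentrated a distribution, the lower its entropy

Entropies:
  H(A) = 1.0484 bits
  H(B) = 2.1687 bits
  H(C) = 2.3219 bits

Ranking: C > B > A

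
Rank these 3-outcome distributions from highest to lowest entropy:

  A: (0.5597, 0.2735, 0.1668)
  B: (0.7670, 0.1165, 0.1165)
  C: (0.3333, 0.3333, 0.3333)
C > A > B

Key insight: Entropy is maximized by uniform distributions and minimized by concentrated distributions.

- Uniform distributions have maximum entropy log₂(3) = 1.5850 bits
- The more "peaked" or concentrated a distribution, the lower its entropy

Entropies:
  H(A) = 1.4112 bits
  H(B) = 1.0162 bits
  H(C) = 1.5850 bits

Ranking: C > A > B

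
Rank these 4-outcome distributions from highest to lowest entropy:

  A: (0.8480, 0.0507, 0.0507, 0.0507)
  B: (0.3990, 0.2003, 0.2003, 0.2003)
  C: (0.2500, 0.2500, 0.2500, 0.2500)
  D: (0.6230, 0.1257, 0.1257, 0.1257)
C > B > D > A

Key insight: Entropy is maximized by uniform distributions and minimized by concentrated distributions.

Entropies:
  H(A) = 0.8557 bits
  H(B) = 1.9229 bits
  H(C) = 2.0000 bits
  H(D) = 1.5534 bits

Ranking: C > B > D > A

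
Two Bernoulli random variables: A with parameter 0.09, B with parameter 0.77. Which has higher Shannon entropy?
B

For binary distributions, entropy is maximized at p=0.5 and decreases as p moves toward 0 or 1.

H(A) = H(0.09) = 0.4365 bits
H(B) = H(0.77) = 0.7780 bits

Distribution B (p=0.77) is closer to uniform (p=0.5), so it has higher entropy.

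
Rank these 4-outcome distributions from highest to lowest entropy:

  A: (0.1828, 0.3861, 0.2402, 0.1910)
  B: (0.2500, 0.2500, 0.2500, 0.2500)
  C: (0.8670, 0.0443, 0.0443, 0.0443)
B > A > C

Key insight: Entropy is maximized by uniform distributions and minimized by concentrated distributions.

- Uniform distributions have maximum entropy log₂(4) = 2.0000 bits
- The more "peaked" or concentrated a distribution, the lower its entropy

Entropies:
  H(A) = 1.9286 bits
  H(B) = 2.0000 bits
  H(C) = 0.7764 bits

Ranking: B > A > C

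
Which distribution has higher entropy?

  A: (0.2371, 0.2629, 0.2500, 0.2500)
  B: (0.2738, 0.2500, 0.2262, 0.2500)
A

Both distributions are close to uniform, making this a harder comparison.

H(A) = 1.9990 bits
H(B) = 1.9967 bits

The distribution closer to uniform has higher entropy.
Answer: A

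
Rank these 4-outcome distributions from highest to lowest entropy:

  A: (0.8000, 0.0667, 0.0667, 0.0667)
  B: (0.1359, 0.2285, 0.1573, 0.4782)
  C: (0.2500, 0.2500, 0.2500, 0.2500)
C > B > A

Key insight: Entropy is maximized by uniform distributions and minimized by concentrated distributions.

- Uniform distributions have maximum entropy log₂(4) = 2.0000 bits
- The more "peaked" or concentrated a distribution, the lower its entropy

Entropies:
  H(A) = 1.0389 bits
  H(B) = 1.8068 bits
  H(C) = 2.0000 bits

Ranking: C > B > A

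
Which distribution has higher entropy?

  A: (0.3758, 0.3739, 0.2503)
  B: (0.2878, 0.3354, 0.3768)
B

Both distributions are close to uniform, making this a harder comparison.

H(A) = 1.5615 bits
H(B) = 1.5763 bits

The distribution closer to uniform has higher entropy.
Answer: B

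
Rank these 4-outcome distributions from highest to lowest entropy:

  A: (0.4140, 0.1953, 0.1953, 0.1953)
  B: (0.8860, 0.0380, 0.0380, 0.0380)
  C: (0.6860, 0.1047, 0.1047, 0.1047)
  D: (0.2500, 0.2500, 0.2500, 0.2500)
D > A > C > B

Key insight: Entropy is maximized by uniform distributions and minimized by concentrated distributions.

Entropies:
  H(A) = 1.9073 bits
  H(B) = 0.6926 bits
  H(C) = 1.3954 bits
  H(D) = 2.0000 bits

Ranking: D > A > C > B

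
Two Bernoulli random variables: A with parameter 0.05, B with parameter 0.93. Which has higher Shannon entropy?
B

For binary distributions, entropy is maximized at p=0.5 and decreases as p moves toward 0 or 1.

H(A) = H(0.05) = 0.2864 bits
H(B) = H(0.93) = 0.3659 bits

Distribution B (p=0.93) is closer to uniform (p=0.5), so it has higher entropy.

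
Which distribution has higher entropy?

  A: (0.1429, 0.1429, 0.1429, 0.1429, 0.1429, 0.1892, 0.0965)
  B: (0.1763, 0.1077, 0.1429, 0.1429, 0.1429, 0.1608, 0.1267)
B

Both distributions are close to uniform, making this a harder comparison.

H(A) = 2.7853 bits
H(B) = 2.7923 bits

The distribution closer to uniform has higher entropy.
Answer: B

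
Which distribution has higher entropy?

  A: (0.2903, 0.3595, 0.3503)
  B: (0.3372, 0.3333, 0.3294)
B

Both distributions are close to uniform, making this a harder comparison.

H(A) = 1.5787 bits
H(B) = 1.5849 bits

The distribution closer to uniform has higher entropy.
Answer: B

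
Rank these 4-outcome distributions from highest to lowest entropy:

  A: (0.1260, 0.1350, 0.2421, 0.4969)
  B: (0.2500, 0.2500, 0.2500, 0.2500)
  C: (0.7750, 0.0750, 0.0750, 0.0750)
B > A > C

Key insight: Entropy is maximized by uniform distributions and minimized by concentrated distributions.

- Uniform distributions have maximum entropy log₂(4) = 2.0000 bits
- The more "peaked" or concentrated a distribution, the lower its entropy

Entropies:
  H(A) = 1.7634 bits
  H(B) = 2.0000 bits
  H(C) = 1.1258 bits

Ranking: B > A > C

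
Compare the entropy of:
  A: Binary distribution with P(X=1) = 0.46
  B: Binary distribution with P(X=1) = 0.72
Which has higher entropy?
A

For binary distributions, entropy is maximized at p=0.5 and decreases as p moves toward 0 or 1.

H(A) = H(0.46) = 0.9954 bits
H(B) = H(0.72) = 0.8555 bits

Distribution A (p=0.46) is closer to uniform (p=0.5), so it has higher entropy.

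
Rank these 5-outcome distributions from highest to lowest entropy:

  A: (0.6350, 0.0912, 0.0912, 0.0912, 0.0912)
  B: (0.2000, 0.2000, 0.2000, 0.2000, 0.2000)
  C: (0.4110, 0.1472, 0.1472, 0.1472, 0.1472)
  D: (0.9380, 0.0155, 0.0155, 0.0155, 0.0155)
B > C > A > D

Key insight: Entropy is maximized by uniform distributions and minimized by concentrated distributions.

Entropies:
  H(A) = 1.6768 bits
  H(B) = 2.3219 bits
  H(C) = 2.1550 bits
  H(D) = 0.4593 bits

Ranking: B > C > A > D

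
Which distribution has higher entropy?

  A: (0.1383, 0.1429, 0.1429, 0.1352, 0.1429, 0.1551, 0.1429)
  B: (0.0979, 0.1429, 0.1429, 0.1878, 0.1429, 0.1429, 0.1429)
A

Both distributions are close to uniform, making this a harder comparison.

H(A) = 2.8062 bits
H(B) = 2.7866 bits

The distribution closer to uniform has higher entropy.
Answer: A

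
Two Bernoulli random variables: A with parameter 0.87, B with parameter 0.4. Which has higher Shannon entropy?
B

For binary distributions, entropy is maximized at p=0.5 and decreases as p moves toward 0 or 1.

H(A) = H(0.87) = 0.5574 bits
H(B) = H(0.4) = 0.9710 bits

Distribution B (p=0.4) is closer to uniform (p=0.5), so it has higher entropy.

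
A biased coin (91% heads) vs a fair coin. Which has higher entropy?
Fair coin

The fair coin is uniform (p=0.5), maximizing binary entropy at 1 bit. The biased coin has H(0.91) ≈ 0.436 bits — its outcome is more predictable, so its entropy is lower.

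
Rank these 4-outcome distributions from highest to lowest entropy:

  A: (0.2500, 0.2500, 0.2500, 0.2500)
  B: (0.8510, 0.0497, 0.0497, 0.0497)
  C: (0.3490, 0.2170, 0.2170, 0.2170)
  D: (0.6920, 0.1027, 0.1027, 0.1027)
A > C > D > B

Key insight: Entropy is maximized by uniform distributions and minimized by concentrated distributions.

Entropies:
  H(A) = 2.0000 bits
  H(B) = 0.8435 bits
  H(C) = 1.9650 bits
  H(D) = 1.3790 bits

Ranking: A > C > D > B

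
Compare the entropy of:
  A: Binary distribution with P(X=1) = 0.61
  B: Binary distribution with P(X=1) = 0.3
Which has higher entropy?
A

For binary distributions, entropy is maximized at p=0.5 and decreases as p moves toward 0 or 1.

H(A) = H(0.61) = 0.9648 bits
H(B) = H(0.3) = 0.8813 bits

Distribution A (p=0.61) is closer to uniform (p=0.5), so it has higher entropy.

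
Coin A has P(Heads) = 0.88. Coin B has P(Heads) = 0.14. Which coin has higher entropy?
B

For binary distributions, entropy is maximized at p=0.5 and decreases as p moves toward 0 or 1.

H(A) = H(0.88) = 0.5294 bits
H(B) = H(0.14) = 0.5842 bits

Distribution B (p=0.14) is closer to uniform (p=0.5), so it has higher entropy.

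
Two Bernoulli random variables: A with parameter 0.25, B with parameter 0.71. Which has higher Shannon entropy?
B

For binary distributions, entropy is maximized at p=0.5 and decreases as p moves toward 0 or 1.

H(A) = H(0.25) = 0.8113 bits
H(B) = H(0.71) = 0.8687 bits

Distribution B (p=0.71) is closer to uniform (p=0.5), so it has higher entropy.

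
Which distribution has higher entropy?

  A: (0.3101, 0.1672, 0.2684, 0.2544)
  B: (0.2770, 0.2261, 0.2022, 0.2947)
B

Both distributions are close to uniform, making this a harder comparison.

H(A) = 1.9669 bits
H(B) = 1.9838 bits

The distribution closer to uniform has higher entropy.
Answer: B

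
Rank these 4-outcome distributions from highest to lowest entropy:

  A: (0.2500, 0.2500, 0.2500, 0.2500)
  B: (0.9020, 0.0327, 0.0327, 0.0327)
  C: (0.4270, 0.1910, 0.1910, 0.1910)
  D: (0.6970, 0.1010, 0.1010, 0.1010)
A > C > D > B

Key insight: Entropy is maximized by uniform distributions and minimized by concentrated distributions.

Entropies:
  H(A) = 2.0000 bits
  H(B) = 0.6179 bits
  H(C) = 1.8928 bits
  H(D) = 1.3652 bits

Ranking: A > C > D > B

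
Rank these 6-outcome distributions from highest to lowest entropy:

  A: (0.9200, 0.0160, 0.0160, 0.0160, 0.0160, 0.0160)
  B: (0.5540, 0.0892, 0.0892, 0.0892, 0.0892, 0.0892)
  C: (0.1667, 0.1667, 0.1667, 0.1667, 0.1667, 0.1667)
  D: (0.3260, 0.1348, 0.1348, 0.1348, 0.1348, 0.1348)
C > D > B > A

Key insight: Entropy is maximized by uniform distributions and minimized by concentrated distributions.

Entropies:
  H(A) = 0.5879 bits
  H(B) = 2.0271 bits
  H(C) = 2.5850 bits
  H(D) = 2.4758 bits

Ranking: C > D > B > A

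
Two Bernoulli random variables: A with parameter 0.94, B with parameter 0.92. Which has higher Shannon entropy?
B

For binary distributions, entropy is maximized at p=0.5 and decreases as p moves toward 0 or 1.

H(A) = H(0.94) = 0.3274 bits
H(B) = H(0.92) = 0.4022 bits

Distribution B (p=0.92) is closer to uniform (p=0.5), so it has higher entropy.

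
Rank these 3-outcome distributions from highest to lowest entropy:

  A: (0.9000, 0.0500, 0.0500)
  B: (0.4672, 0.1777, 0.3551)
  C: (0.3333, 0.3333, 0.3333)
C > B > A

Key insight: Entropy is maximized by uniform distributions and minimized by concentrated distributions.

- Uniform distributions have maximum entropy log₂(3) = 1.5850 bits
- The more "peaked" or concentrated a distribution, the lower its entropy

Entropies:
  H(A) = 0.5690 bits
  H(B) = 1.4863 bits
  H(C) = 1.5850 bits

Ranking: C > B > A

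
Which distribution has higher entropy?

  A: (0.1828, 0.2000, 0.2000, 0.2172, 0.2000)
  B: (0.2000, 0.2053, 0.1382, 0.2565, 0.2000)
A

Both distributions are close to uniform, making this a harder comparison.

H(A) = 2.3198 bits
H(B) = 2.2958 bits

The distribution closer to uniform has higher entropy.
Answer: A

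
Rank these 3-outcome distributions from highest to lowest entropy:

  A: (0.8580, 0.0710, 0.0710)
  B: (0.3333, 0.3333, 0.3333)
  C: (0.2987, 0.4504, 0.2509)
B > C > A

Key insight: Entropy is maximized by uniform distributions and minimized by concentrated distributions.

- Uniform distributions have maximum entropy log₂(3) = 1.5850 bits
- The more "peaked" or concentrated a distribution, the lower its entropy

Entropies:
  H(A) = 0.7315 bits
  H(B) = 1.5850 bits
  H(C) = 1.5395 bits

Ranking: B > C > A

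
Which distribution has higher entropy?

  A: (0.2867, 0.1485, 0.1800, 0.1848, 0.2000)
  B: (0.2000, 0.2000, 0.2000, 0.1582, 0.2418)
B

Both distributions are close to uniform, making this a harder comparison.

H(A) = 2.2852 bits
H(B) = 2.3092 bits

The distribution closer to uniform has higher entropy.
Answer: B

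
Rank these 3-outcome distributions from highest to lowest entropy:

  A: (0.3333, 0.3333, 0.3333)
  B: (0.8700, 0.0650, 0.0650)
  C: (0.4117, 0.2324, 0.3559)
A > C > B

Key insight: Entropy is maximized by uniform distributions and minimized by concentrated distributions.

- Uniform distributions have maximum entropy log₂(3) = 1.5850 bits
- The more "peaked" or concentrated a distribution, the lower its entropy

Entropies:
  H(A) = 1.5850 bits
  H(B) = 0.6874 bits
  H(C) = 1.5469 bits

Ranking: A > C > B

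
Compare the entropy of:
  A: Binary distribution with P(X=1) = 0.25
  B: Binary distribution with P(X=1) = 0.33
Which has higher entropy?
B

For binary distributions, entropy is maximized at p=0.5 and decreases as p moves toward 0 or 1.

H(A) = H(0.25) = 0.8113 bits
H(B) = H(0.33) = 0.9149 bits

Distribution B (p=0.33) is closer to uniform (p=0.5), so it has higher entropy.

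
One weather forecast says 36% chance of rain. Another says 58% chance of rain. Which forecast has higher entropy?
58% forecast

Treat each forecast as a Bernoulli distribution. Binary entropy is maximized at p=0.5 and falls off symmetrically toward 0 or 1. The 58% forecast is closer to 50%, so it is more uncertain. H(36%) ≈ 0.943 bits, H(58%) ≈ 0.981 bits.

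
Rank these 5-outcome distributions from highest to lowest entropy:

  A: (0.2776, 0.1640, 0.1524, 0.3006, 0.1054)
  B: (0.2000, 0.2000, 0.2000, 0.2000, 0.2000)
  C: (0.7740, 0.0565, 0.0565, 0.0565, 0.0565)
B > A > C

Key insight: Entropy is maximized by uniform distributions and minimized by concentrated distributions.

- Uniform distributions have maximum entropy log₂(5) = 2.3219 bits
- The more "peaked" or concentrated a distribution, the lower its entropy

Entropies:
  H(A) = 2.2181 bits
  H(B) = 2.3219 bits
  H(C) = 1.2230 bits

Ranking: B > A > C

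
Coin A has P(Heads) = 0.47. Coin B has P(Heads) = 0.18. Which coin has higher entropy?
A

For binary distributions, entropy is maximized at p=0.5 and decreases as p moves toward 0 or 1.

H(A) = H(0.47) = 0.9974 bits
H(B) = H(0.18) = 0.6801 bits

Distribution A (p=0.47) is closer to uniform (p=0.5), so it has higher entropy.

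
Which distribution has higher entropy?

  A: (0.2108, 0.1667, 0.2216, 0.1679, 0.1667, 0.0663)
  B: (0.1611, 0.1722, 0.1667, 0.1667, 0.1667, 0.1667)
B

Both distributions are close to uniform, making this a harder comparison.

H(A) = 2.5088 bits
H(B) = 2.5847 bits

The distribution closer to uniform has higher entropy.
Answer: B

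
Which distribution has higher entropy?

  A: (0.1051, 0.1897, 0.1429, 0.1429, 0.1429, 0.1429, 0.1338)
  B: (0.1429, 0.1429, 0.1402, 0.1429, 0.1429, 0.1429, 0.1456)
B

Both distributions are close to uniform, making this a harder comparison.

H(A) = 2.7889 bits
H(B) = 2.8073 bits

The distribution closer to uniform has higher entropy.
Answer: B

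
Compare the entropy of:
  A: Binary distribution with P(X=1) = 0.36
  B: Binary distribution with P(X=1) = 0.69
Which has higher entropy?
A

For binary distributions, entropy is maximized at p=0.5 and decreases as p moves toward 0 or 1.

H(A) = H(0.36) = 0.9427 bits
H(B) = H(0.69) = 0.8932 bits

Distribution A (p=0.36) is closer to uniform (p=0.5), so it has higher entropy.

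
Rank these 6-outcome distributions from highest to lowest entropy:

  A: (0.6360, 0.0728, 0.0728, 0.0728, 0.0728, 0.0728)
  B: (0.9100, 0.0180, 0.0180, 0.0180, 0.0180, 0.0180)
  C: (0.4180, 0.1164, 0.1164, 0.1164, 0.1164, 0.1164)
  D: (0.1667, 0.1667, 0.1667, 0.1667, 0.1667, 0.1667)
D > C > A > B

Key insight: Entropy is maximized by uniform distributions and minimized by concentrated distributions.

Entropies:
  H(A) = 1.7911 bits
  H(B) = 0.6454 bits
  H(C) = 2.3319 bits
  H(D) = 2.5850 bits

Ranking: D > C > A > B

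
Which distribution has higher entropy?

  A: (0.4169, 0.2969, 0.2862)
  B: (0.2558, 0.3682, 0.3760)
B

Both distributions are close to uniform, making this a harder comparison.

H(A) = 1.5630 bits
H(B) = 1.5645 bits

The distribution closer to uniform has higher entropy.
Answer: B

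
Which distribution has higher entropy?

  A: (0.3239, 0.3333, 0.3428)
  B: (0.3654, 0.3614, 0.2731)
A

Both distributions are close to uniform, making this a harder comparison.

H(A) = 1.5846 bits
H(B) = 1.5728 bits

The distribution closer to uniform has higher entropy.
Answer: A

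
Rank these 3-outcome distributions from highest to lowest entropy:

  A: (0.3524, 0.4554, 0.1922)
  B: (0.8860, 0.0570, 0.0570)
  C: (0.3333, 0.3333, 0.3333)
C > A > B

Key insight: Entropy is maximized by uniform distributions and minimized by concentrated distributions.

- Uniform distributions have maximum entropy log₂(3) = 1.5850 bits
- The more "peaked" or concentrated a distribution, the lower its entropy

Entropies:
  H(A) = 1.5044 bits
  H(B) = 0.6259 bits
  H(C) = 1.5850 bits

Ranking: C > A > B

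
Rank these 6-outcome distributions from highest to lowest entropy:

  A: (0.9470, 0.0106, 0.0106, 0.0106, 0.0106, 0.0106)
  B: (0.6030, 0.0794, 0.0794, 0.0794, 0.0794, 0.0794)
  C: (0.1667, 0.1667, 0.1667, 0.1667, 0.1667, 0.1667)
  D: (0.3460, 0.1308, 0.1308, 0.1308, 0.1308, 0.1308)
C > D > B > A

Key insight: Entropy is maximized by uniform distributions and minimized by concentrated distributions.

Entropies:
  H(A) = 0.4221 bits
  H(B) = 1.8910 bits
  H(C) = 2.5850 bits
  H(D) = 2.4490 bits

Ranking: C > D > B > A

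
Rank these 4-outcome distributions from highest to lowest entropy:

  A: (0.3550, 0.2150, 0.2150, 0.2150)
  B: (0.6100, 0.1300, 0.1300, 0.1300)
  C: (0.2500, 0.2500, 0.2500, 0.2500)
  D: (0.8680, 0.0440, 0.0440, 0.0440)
C > A > B > D

Key insight: Entropy is maximized by uniform distributions and minimized by concentrated distributions.

Entropies:
  H(A) = 1.9608 bits
  H(B) = 1.5829 bits
  H(C) = 2.0000 bits
  H(D) = 0.7721 bits

Ranking: C > A > B > D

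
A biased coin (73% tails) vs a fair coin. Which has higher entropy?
Fair coin

The fair coin is uniform (p=0.5), maximizing binary entropy at 1 bit. The biased coin has H(0.73) ≈ 0.841 bits — its outcome is more predictable, so its entropy is lower.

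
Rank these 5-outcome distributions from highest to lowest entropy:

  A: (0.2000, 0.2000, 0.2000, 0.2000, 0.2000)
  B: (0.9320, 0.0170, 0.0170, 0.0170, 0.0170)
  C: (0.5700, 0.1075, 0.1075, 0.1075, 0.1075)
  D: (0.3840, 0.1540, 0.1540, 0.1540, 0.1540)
A > D > C > B

Key insight: Entropy is maximized by uniform distributions and minimized by concentrated distributions.

Entropies:
  H(A) = 2.3219 bits
  H(B) = 0.4944 bits
  H(C) = 1.8458 bits
  H(D) = 2.1928 bits

Ranking: A > D > C > B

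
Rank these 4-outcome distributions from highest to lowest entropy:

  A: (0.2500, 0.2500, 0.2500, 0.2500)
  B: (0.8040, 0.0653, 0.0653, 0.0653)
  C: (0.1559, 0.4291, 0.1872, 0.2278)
A > C > B

Key insight: Entropy is maximized by uniform distributions and minimized by concentrated distributions.

- Uniform distributions have maximum entropy log₂(4) = 2.0000 bits
- The more "peaked" or concentrated a distribution, the lower its entropy

Entropies:
  H(A) = 2.0000 bits
  H(B) = 1.0245 bits
  H(C) = 1.8805 bits

Ranking: A > C > B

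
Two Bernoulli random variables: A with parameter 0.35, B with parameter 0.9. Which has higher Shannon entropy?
A

For binary distributions, entropy is maximized at p=0.5 and decreases as p moves toward 0 or 1.

H(A) = H(0.35) = 0.9341 bits
H(B) = H(0.9) = 0.4690 bits

Distribution A (p=0.35) is closer to uniform (p=0.5), so it has higher entropy.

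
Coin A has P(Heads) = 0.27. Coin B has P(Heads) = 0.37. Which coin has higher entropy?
B

For binary distributions, entropy is maximized at p=0.5 and decreases as p moves toward 0 or 1.

H(A) = H(0.27) = 0.8415 bits
H(B) = H(0.37) = 0.9507 bits

Distribution B (p=0.37) is closer to uniform (p=0.5), so it has higher entropy.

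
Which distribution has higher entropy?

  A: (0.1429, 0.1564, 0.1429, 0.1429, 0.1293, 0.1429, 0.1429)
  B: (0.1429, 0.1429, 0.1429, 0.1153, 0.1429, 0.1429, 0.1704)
A

Both distributions are close to uniform, making this a harder comparison.

H(A) = 2.8055 bits
H(B) = 2.7996 bits

The distribution closer to uniform has higher entropy.
Answer: A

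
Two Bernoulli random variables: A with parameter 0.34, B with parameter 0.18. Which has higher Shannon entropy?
A

For binary distributions, entropy is maximized at p=0.5 and decreases as p moves toward 0 or 1.

H(A) = H(0.34) = 0.9248 bits
H(B) = H(0.18) = 0.6801 bits

Distribution A (p=0.34) is closer to uniform (p=0.5), so it has higher entropy.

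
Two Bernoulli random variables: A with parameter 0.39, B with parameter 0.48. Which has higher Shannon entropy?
B

For binary distributions, entropy is maximized at p=0.5 and decreases as p moves toward 0 or 1.

H(A) = H(0.39) = 0.9648 bits
H(B) = H(0.48) = 0.9988 bits

Distribution B (p=0.48) is closer to uniform (p=0.5), so it has higher entropy.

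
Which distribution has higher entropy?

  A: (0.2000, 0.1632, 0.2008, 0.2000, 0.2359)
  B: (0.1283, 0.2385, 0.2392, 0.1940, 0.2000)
A

Both distributions are close to uniform, making this a harder comparison.

H(A) = 2.3123 bits
H(B) = 2.2903 bits

The distribution closer to uniform has higher entropy.
Answer: A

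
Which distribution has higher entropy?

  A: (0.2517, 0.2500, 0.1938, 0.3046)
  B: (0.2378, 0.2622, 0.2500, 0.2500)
B

Both distributions are close to uniform, making this a harder comparison.

H(A) = 1.9821 bits
H(B) = 1.9991 bits

The distribution closer to uniform has higher entropy.
Answer: B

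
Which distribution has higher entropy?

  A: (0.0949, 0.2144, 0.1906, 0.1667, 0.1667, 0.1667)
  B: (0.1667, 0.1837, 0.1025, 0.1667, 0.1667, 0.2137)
B

Both distributions are close to uniform, making this a harder comparison.

H(A) = 2.5471 bits
H(B) = 2.5543 bits

The distribution closer to uniform has higher entropy.
Answer: B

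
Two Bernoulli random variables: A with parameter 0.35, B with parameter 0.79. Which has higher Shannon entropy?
A

For binary distributions, entropy is maximized at p=0.5 and decreases as p moves toward 0 or 1.

H(A) = H(0.35) = 0.9341 bits
H(B) = H(0.79) = 0.7415 bits

Distribution A (p=0.35) is closer to uniform (p=0.5), so it has higher entropy.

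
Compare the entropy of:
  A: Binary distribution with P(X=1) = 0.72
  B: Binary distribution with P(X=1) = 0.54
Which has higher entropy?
B

For binary distributions, entropy is maximized at p=0.5 and decreases as p moves toward 0 or 1.

H(A) = H(0.72) = 0.8555 bits
H(B) = H(0.54) = 0.9954 bits

Distribution B (p=0.54) is closer to uniform (p=0.5), so it has higher entropy.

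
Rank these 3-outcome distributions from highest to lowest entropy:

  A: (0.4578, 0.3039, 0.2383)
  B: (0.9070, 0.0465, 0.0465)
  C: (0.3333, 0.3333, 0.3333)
C > A > B

Key insight: Entropy is maximized by uniform distributions and minimized by concentrated distributions.

- Uniform distributions have maximum entropy log₂(3) = 1.5850 bits
- The more "peaked" or concentrated a distribution, the lower its entropy

Entropies:
  H(A) = 1.5313 bits
  H(B) = 0.5394 bits
  H(C) = 1.5850 bits

Ranking: C > A > B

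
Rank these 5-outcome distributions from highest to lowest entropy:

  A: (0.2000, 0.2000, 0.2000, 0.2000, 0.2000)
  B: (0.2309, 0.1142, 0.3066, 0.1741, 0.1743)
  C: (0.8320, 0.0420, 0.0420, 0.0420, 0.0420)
A > B > C

Key insight: Entropy is maximized by uniform distributions and minimized by concentrated distributions.

- Uniform distributions have maximum entropy log₂(5) = 2.3219 bits
- The more "peaked" or concentrated a distribution, the lower its entropy

Entropies:
  H(A) = 2.3219 bits
  H(B) = 2.2470 bits
  H(C) = 0.9891 bits

Ranking: A > B > C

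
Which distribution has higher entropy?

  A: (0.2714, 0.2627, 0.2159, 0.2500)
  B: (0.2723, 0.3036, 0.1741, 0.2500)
A

Both distributions are close to uniform, making this a harder comparison.

H(A) = 1.9947 bits
H(B) = 1.9722 bits

The distribution closer to uniform has higher entropy.
Answer: A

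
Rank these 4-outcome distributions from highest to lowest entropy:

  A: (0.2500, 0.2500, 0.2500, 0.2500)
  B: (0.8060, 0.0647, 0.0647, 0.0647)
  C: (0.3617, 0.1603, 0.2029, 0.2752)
A > C > B

Key insight: Entropy is maximized by uniform distributions and minimized by concentrated distributions.

- Uniform distributions have maximum entropy log₂(4) = 2.0000 bits
- The more "peaked" or concentrated a distribution, the lower its entropy

Entropies:
  H(A) = 2.0000 bits
  H(B) = 1.0172 bits
  H(C) = 1.9332 bits

Ranking: A > C > B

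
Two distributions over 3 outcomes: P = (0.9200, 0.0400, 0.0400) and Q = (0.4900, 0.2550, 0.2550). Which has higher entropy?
Q

P is highly concentrated on one outcome (92%), making it nearly deterministic. Q spreads its mass more evenly (max 49%). The more spread-out distribution has higher entropy: H(P) ≈ 0.482 bits, H(Q) ≈ 1.510 bits.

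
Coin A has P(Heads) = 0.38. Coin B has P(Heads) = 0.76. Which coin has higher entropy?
A

For binary distributions, entropy is maximized at p=0.5 and decreases as p moves toward 0 or 1.

H(A) = H(0.38) = 0.9580 bits
H(B) = H(0.76) = 0.7950 bits

Distribution A (p=0.38) is closer to uniform (p=0.5), so it has higher entropy.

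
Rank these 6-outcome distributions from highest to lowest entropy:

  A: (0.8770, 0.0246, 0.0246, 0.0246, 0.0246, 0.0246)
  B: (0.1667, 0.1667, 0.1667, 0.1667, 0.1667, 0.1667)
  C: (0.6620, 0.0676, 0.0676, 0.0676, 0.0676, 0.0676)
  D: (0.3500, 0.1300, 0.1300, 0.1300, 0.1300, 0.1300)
B > D > C > A

Key insight: Entropy is maximized by uniform distributions and minimized by concentrated distributions.

Entropies:
  H(A) = 0.8235 bits
  H(B) = 2.5850 bits
  H(C) = 1.7077 bits
  H(D) = 2.4433 bits

Ranking: B > D > C > A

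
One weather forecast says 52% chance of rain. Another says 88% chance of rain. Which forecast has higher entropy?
52% forecast

Treat each forecast as a Bernoulli distribution. Binary entropy is maximized at p=0.5 and falls off symmetrically toward 0 or 1. The 52% forecast is closer to 50%, so it is more uncertain. H(52%) ≈ 0.999 bits, H(88%) ≈ 0.529 bits.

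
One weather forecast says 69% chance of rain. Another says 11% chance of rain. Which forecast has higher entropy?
69% forecast

Treat each forecast as a Bernoulli distribution. Binary entropy is maximized at p=0.5 and falls off symmetrically toward 0 or 1. The 69% forecast is closer to 50%, so it is more uncertain. H(69%) ≈ 0.893 bits, H(11%) ≈ 0.500 bits.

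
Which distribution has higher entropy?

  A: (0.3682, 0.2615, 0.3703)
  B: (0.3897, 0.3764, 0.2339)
A

Both distributions are close to uniform, making this a harder comparison.

H(A) = 1.5675 bits
H(B) = 1.5507 bits

The distribution closer to uniform has higher entropy.
Answer: A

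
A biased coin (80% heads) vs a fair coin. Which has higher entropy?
Fair coin

The fair coin is uniform (p=0.5), maximizing binary entropy at 1 bit. The biased coin has H(0.80) ≈ 0.722 bits — its outcome is more predictable, so its entropy is lower.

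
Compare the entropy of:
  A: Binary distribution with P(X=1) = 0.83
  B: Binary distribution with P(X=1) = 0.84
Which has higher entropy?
A

For binary distributions, entropy is maximized at p=0.5 and decreases as p moves toward 0 or 1.

H(A) = H(0.83) = 0.6577 bits
H(B) = H(0.84) = 0.6343 bits

Distribution A (p=0.83) is closer to uniform (p=0.5), so it has higher entropy.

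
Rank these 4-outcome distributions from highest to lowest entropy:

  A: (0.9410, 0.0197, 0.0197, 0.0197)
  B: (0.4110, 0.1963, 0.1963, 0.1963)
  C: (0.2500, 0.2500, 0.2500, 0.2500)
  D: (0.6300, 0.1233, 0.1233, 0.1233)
C > B > D > A

Key insight: Entropy is maximized by uniform distributions and minimized by concentrated distributions.

Entropies:
  H(A) = 0.4170 bits
  H(B) = 1.9106 bits
  H(C) = 2.0000 bits
  H(D) = 1.5371 bits

Ranking: C > B > D > A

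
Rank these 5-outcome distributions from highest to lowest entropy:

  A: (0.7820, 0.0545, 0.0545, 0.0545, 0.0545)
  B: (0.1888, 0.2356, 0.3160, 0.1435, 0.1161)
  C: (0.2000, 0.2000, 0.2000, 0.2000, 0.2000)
C > B > A

Key insight: Entropy is maximized by uniform distributions and minimized by concentrated distributions.

- Uniform distributions have maximum entropy log₂(5) = 2.3219 bits
- The more "peaked" or concentrated a distribution, the lower its entropy

Entropies:
  H(A) = 1.1925 bits
  H(B) = 2.2332 bits
  H(C) = 2.3219 bits

Ranking: C > B > A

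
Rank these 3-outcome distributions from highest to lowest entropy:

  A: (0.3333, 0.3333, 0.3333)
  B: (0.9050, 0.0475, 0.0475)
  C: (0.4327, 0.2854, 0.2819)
A > C > B

Key insight: Entropy is maximized by uniform distributions and minimized by concentrated distributions.

- Uniform distributions have maximum entropy log₂(3) = 1.5850 bits
- The more "peaked" or concentrated a distribution, the lower its entropy

Entropies:
  H(A) = 1.5850 bits
  H(B) = 0.5479 bits
  H(C) = 1.5542 bits

Ranking: A > C > B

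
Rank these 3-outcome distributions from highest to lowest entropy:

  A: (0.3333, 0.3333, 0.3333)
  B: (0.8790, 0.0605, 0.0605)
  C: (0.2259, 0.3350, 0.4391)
A > C > B

Key insight: Entropy is maximized by uniform distributions and minimized by concentrated distributions.

- Uniform distributions have maximum entropy log₂(3) = 1.5850 bits
- The more "peaked" or concentrated a distribution, the lower its entropy

Entropies:
  H(A) = 1.5850 bits
  H(B) = 0.6532 bits
  H(C) = 1.5347 bits

Ranking: A > C > B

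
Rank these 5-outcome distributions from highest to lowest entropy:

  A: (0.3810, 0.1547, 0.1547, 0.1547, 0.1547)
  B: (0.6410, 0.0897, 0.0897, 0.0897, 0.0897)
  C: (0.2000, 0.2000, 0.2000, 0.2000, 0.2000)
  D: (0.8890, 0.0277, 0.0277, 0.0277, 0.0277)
C > A > B > D

Key insight: Entropy is maximized by uniform distributions and minimized by concentrated distributions.

Entropies:
  H(A) = 2.1967 bits
  H(B) = 1.6598 bits
  H(C) = 2.3219 bits
  H(D) = 0.7249 bits

Ranking: C > A > B > D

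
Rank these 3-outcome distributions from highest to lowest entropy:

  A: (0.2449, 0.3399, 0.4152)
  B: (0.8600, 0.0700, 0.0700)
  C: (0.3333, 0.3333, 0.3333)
C > A > B

Key insight: Entropy is maximized by uniform distributions and minimized by concentrated distributions.

- Uniform distributions have maximum entropy log₂(3) = 1.5850 bits
- The more "peaked" or concentrated a distribution, the lower its entropy

Entropies:
  H(A) = 1.5527 bits
  H(B) = 0.7242 bits
  H(C) = 1.5850 bits

Ranking: C > A > B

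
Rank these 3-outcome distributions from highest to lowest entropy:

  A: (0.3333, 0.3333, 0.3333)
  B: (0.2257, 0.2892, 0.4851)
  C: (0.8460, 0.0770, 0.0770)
A > B > C

Key insight: Entropy is maximized by uniform distributions and minimized by concentrated distributions.

- Uniform distributions have maximum entropy log₂(3) = 1.5850 bits
- The more "peaked" or concentrated a distribution, the lower its entropy

Entropies:
  H(A) = 1.5850 bits
  H(B) = 1.5086 bits
  H(C) = 0.7738 bits

Ranking: A > B > C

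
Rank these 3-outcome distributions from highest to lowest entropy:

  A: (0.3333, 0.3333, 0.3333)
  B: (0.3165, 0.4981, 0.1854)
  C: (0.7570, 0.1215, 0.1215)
A > B > C

Key insight: Entropy is maximized by uniform distributions and minimized by concentrated distributions.

- Uniform distributions have maximum entropy log₂(3) = 1.5850 bits
- The more "peaked" or concentrated a distribution, the lower its entropy

Entropies:
  H(A) = 1.5850 bits
  H(B) = 1.4769 bits
  H(C) = 1.0430 bits

Ranking: A > B > C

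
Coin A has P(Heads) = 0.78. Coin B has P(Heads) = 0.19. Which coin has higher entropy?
A

For binary distributions, entropy is maximized at p=0.5 and decreases as p moves toward 0 or 1.

H(A) = H(0.78) = 0.7602 bits
H(B) = H(0.19) = 0.7015 bits

Distribution A (p=0.78) is closer to uniform (p=0.5), so it has higher entropy.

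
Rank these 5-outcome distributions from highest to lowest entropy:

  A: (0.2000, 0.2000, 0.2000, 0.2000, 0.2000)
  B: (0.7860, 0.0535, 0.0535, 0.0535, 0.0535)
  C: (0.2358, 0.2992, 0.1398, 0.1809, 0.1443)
A > C > B

Key insight: Entropy is maximized by uniform distributions and minimized by concentrated distributions.

- Uniform distributions have maximum entropy log₂(5) = 2.3219 bits
- The more "peaked" or concentrated a distribution, the lower its entropy

Entropies:
  H(A) = 2.3219 bits
  H(B) = 1.1771 bits
  H(C) = 2.2584 bits

Ranking: A > C > B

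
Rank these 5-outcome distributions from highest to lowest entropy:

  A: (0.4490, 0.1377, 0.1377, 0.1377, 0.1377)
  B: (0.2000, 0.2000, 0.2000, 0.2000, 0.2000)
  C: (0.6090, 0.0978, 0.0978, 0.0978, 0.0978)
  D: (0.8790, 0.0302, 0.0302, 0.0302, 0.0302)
B > A > C > D

Key insight: Entropy is maximized by uniform distributions and minimized by concentrated distributions.

Entropies:
  H(A) = 2.0945 bits
  H(B) = 2.3219 bits
  H(C) = 1.7474 bits
  H(D) = 0.7742 bits

Ranking: B > A > C > D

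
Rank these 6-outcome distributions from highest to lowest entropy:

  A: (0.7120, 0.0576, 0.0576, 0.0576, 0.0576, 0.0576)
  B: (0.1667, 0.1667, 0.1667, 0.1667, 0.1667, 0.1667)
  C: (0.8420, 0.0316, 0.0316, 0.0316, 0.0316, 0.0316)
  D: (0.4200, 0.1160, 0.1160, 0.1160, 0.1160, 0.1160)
B > D > A > C

Key insight: Entropy is maximized by uniform distributions and minimized by concentrated distributions.

Entropies:
  H(A) = 1.5348 bits
  H(B) = 2.5850 bits
  H(C) = 0.9964 bits
  H(D) = 2.3282 bits

Ranking: B > D > A > C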